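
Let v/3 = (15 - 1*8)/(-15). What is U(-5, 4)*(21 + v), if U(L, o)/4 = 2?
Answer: 784/5 ≈ 156.80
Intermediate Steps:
U(L, o) = 8 (U(L, o) = 4*2 = 8)
v = -7/5 (v = 3*((15 - 1*8)/(-15)) = 3*((15 - 8)*(-1/15)) = 3*(7*(-1/15)) = 3*(-7/15) = -7/5 ≈ -1.4000)
U(-5, 4)*(21 + v) = 8*(21 - 7/5) = 8*(98/5) = 784/5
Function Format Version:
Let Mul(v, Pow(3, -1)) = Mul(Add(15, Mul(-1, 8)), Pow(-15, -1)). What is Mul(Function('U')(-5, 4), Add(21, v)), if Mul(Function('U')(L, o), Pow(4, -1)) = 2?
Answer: Rational(784, 5) ≈ 156.80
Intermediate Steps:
Function('U')(L, o) = 8 (Function('U')(L, o) = Mul(4, 2) = 8)
v = Rational(-7, 5) (v = Mul(3, Mul(Add(15, Mul(-1, 8)), Pow(-15, -1))) = Mul(3, Mul(Add(15, -8), Rational(-1, 15))) = Mul(3, Mul(7, Rational(-1, 15))) = Mul(3, Rational(-7, 15)) = Rational(-7, 5) ≈ -1.4000)
Mul(Function('U')(-5, 4), Add(21, v)) = Mul(8, Add(21, Rational(-7, 5))) = Mul(8, Rational(98, 5)) = Rational(784, 5)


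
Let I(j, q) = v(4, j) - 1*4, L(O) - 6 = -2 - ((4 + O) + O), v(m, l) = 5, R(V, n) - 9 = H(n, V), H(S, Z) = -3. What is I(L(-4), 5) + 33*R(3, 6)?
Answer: 199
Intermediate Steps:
R(V, n) = 6 (R(V, n) = 9 - 3 = 6)
L(O) = -2*O (L(O) = 6 + (-2 - ((4 + O) + O)) = 6 + (-2 - (4 + 2*O)) = 6 + (-2 + (-4 - 2*O)) = 6 + (-6 - 2*O) = -2*O)
I(j, q) = 1 (I(j, q) = 5 - 1*4 = 5 - 4 = 1)
I(L(-4), 5) + 33*R(3, 6) = 1 + 33*6 = 1 + 198 = 199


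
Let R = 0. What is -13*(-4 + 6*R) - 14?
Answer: 38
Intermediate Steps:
-13*(-4 + 6*R) - 14 = -13*(-4 + 6*0) - 14 = -13*(-4 + 0) - 14 = -13*(-4) - 14 = 52 - 14 = 38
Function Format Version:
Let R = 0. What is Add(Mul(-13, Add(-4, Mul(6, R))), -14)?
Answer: 38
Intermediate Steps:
Add(Mul(-13, Add(-4, Mul(6, R))), -14) = Add(Mul(-13, Add(-4, Mul(6, 0))), -14) = Add(Mul(-13, Add(-4, 0)), -14) = Add(Mul(-13, -4), -14) = Add(52, -14) = 38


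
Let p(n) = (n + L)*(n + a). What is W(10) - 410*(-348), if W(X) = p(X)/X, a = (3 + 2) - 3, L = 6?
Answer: 713496/5 ≈ 1.4270e+5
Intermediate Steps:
a = 2 (a = 5 - 3 = 2)
p(n) = (2 + n)*(6 + n) (p(n) = (n + 6)*(n + 2) = (6 + n)*(2 + n) = (2 + n)*(6 + n))
W(X) = (12 + X² + 8*X)/X
W(10) - 410*(-348) = (8 + 10 + 12/10) - 410*(-348) = (8 + 10 + 12*(⅒)) + 142680 = (8 + 10 + 6/5) + 142680 = 96/5 + 142680 = 713496/5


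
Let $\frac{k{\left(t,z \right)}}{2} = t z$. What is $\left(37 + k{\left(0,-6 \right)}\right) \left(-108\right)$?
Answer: $-3996$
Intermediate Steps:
$k{\left(t,z \right)} = 2 t z$
$\left(37 + k{\left(0,-6 \right)}\right) \left(-108\right) = \left(37 + 2 \cdot 0 \left(-6\right)\right) \left(-108\right) = \left(37 + 0\right) \left(-108\right) = 37 \left(-108\right) = -3996$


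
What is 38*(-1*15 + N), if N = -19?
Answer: -1292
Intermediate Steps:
38*(-1*15 + N) = 38*(-1*15 - 19) = 38*(-15 - 19) = 38*(-34) = -1292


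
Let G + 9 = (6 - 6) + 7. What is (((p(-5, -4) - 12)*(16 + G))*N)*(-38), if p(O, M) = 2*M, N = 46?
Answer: 489440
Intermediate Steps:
G = -2 (G = -9 + ((6 - 6) + 7) = -9 + (0 + 7) = -9 + 7 = -2)
(((p(-5, -4) - 12)*(16 + G))*N)*(-38) = (((2*(-4) - 12)*(16 - 2))*46)*(-38) = (((-8 - 12)*14)*46)*(-38) = (-20*14*46)*(-38) = -280*46*(-38) = -12880*(-38) = 489440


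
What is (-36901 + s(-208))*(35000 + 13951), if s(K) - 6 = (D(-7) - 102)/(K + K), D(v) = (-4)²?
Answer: -375655701267/208 ≈ -1.8060e+9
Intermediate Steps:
D(v) = 16
s(K) = 6 - 43/K (s(K) = 6 + (16 - 102)/(K + K) = 6 - 86*1/(2*K) = 6 - 43/K)
(-36901 + s(-208))*(35000 + 13951) = (-36901 + (6 - 43/(-208)))*(35000 + 13951) = (-36901 + (6 - 43*(-1/208)))*48951 = (-36901 + (6 + 43/208))*48951 = (-36901 + 1291/208)*48951 = -7674117/208*48951 = -375655701267/208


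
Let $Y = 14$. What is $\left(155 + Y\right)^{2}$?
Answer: $28561$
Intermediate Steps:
$\left(155 + Y\right)^{2} = \left(155 + 14\right)^{2} = 169^{2} = 28561$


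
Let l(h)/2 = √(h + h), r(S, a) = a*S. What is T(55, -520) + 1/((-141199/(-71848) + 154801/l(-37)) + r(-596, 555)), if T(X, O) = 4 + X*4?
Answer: 56*(-3517329508197*I + 11122142248*√74)/(-879332388917*I + 2780535562*√74) ≈ 224.0 + 8.1956e-8*I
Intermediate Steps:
r(S, a) = S*a
l(h) = 2*√2*√h (l(h) = 2*√(h + h) = 2*√(2*h) = 2*(√2*√h) = 2*√2*√h)
T(X, O) = 4 + 4*X
T(55, -520) + 1/((-141199/(-71848) + 154801/l(-37)) + r(-596, 555)) = (4 + 4*55) + 1/((-141199/(-71848) + 154801/((2*√2*√(-37)))) - 596*555) = (4 + 220) + 1/((-141199*(-1/71848) + 154801/((2*√2*(I*√37)))) - 330780) = 224 + 1/((141199/71848 + 154801/((2*I*√74))) - 330780) = 224 + 1/((141199/71848 + 154801*(-I*√74/148)) - 330780) = 224 + 1/((141199/71848 - 154801*I*√74/148) - 330780) = 224 + 1/(-23765740241/71848 - 154801*I*√74/148)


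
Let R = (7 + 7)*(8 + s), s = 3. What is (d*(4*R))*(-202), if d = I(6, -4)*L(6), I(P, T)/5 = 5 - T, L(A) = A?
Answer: -33596640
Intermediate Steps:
I(P, T) = 25 - 5*T (I(P, T) = 5*(5 - T) = 25 - 5*T)
R = 154 (R = (7 + 7)*(8 + 3) = 14*11 = 154)
d = 270 (d = (25 - 5*(-4))*6 = (25 + 20)*6 = 45*6 = 270)
(d*(4*R))*(-202) = (270*(4*154))*(-202) = (270*616)*(-202) = 166320*(-202) = -33596640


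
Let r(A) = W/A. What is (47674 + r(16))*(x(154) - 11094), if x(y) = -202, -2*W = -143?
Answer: -538575983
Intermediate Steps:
W = 143/2 (W = -1/2*(-143) = 143/2 ≈ 71.500)
r(A) = 143/(2*A)
(47674 + r(16))*(x(154) - 11094) = (47674 + (143/2)/16)*(-202 - 11094) = (47674 + (143/2)*(1/16))*(-11296) = (47674 + 143/32)*(-11296) = (1525711/32)*(-11296) = -538575983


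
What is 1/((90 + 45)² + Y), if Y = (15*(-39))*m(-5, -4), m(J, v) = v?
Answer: 1/20565 ≈ 4.8626e-5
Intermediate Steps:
Y = 2340 (Y = (15*(-39))*(-4) = -585*(-4) = 2340)
1/((90 + 45)² + Y) = 1/((90 + 45)² + 2340) = 1/(135² + 2340) = 1/(18225 + 2340) = 1/20565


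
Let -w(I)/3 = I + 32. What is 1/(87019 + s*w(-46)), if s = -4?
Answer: 1/86851 ≈ 1.1514e-5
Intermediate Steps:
w(I) = -96 - 3*I (w(I) = -3*(I + 32) = -3*(32 + I) = -96 - 3*I)
1/(87019 + s*w(-46)) = 1/(87019 - 4*(-96 - 3*(-46))) = 1/(87019 - 4*(-96 + 138)) = 1/(87019 - 4*42) = 1/(87019 - 168) = 1/86851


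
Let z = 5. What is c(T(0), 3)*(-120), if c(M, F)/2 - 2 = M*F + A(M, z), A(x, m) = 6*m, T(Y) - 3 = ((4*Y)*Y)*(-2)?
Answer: -9840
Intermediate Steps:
T(Y) = 3 - 8*Y² (T(Y) = 3 + ((4*Y)*Y)*(-2) = 3 + (4*Y²)*(-2) = 3 - 8*Y²)
c(M, F) = 64 + 2*F*M (c(M, F) = 4 + 2*(M*F + 6*5) = 4 + 2*(F*M + 30) = 4 + 2*(30 + F*M) = 4 + (60 + 2*F*M) = 64 + 2*F*M)
c(T(0), 3)*(-120) = (64 + 2*3*(3 - 8*0²))*(-120) = (64 + 2*3*(3 - 8*0))*(-120) = (64 + 2*3*(3 + 0))*(-120) = (64 + 2*3*3)*(-120) = (64 + 18)*(-120) = 82*(-120) = -9840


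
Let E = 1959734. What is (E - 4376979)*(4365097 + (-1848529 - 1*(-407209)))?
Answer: -7067485334365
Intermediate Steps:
(E - 4376979)*(4365097 + (-1848529 - 1*(-407209))) = (1959734 - 4376979)*(4365097 + (-1848529 - 1*(-407209))) = -2417245*(4365097 + (-1848529 + 407209)) = -2417245*(4365097 - 1441320) = -2417245*2923777 = -7067485334365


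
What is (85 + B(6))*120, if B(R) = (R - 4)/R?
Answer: 10240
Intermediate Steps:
B(R) = (-4 + R)/R
(85 + B(6))*120 = (85 + (-4 + 6)/6)*120 = (85 + (1/6)*2)*120 = (85 + 1/3)*120 = (256/3)*120 = 10240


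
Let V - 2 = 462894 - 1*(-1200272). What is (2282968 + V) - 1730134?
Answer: 2216002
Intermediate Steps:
V = 1663168 (V = 2 + (462894 - 1*(-1200272)) = 2 + (462894 + 1200272) = 2 + 1663166 = 1663168)
(2282968 + V) - 1730134 = (2282968 + 1663168) - 1730134 = 3946136 - 1730134 = 2216002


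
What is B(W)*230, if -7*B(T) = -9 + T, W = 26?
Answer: -3910/7 ≈ -558.57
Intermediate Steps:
B(T) = 9/7 - T/7 (B(T) = -(-9 + T)/7 = 9/7 - T/7)
B(W)*230 = (9/7 - ⅐*26)*230 = (9/7 - 26/7)*230 = -17/7*230 = -3910/7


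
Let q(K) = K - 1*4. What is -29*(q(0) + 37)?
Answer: -957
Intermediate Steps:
q(K) = -4 + K (q(K) = K - 4 = -4 + K)
-29*(q(0) + 37) = -29*((-4 + 0) + 37) = -29*(-4 + 37) = -29*33 = -957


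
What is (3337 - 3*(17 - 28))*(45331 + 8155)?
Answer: 180247820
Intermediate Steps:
(3337 - 3*(17 - 28))*(45331 + 8155) = (3337 - 3*(-11))*53486 = (3337 + 33)*53486 = 3370*53486 = 180247820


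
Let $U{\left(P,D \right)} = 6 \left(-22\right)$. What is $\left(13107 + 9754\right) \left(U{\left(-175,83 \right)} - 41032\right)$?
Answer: $-941050204$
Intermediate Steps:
$U{\left(P,D \right)} = -132$
$\left(13107 + 9754\right) \left(U{\left(-175,83 \right)} - 41032\right) = \left(13107 + 9754\right) \left(-132 - 41032\right) = 22861 \left(-41164\right) = -941050204$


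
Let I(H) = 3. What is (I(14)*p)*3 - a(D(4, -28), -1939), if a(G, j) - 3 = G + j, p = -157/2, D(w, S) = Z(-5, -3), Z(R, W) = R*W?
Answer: 2429/2 ≈ 1214.5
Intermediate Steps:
D(w, S) = 15 (D(w, S) = -5*(-3) = 15)
p = -157/2 (p = -157*½ = -157/2 ≈ -78.500)
a(G, j) = 3 + G + j (a(G, j) = 3 + (G + j) = 3 + G + j)
(I(14)*p)*3 - a(D(4, -28), -1939) = (3*(-157/2))*3 - (3 + 15 - 1939) = -471/2*3 - 1*(-1921) = -1413/2 + 1921 = 2429/2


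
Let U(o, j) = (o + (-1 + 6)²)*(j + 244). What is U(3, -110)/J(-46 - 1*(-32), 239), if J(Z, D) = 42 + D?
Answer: 3752/281 ≈ 13.352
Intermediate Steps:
U(o, j) = (25 + o)*(244 + j) (U(o, j) = (o + 5²)*(244 + j) = (o + 25)*(244 + j) = (25 + o)*(244 + j))
U(3, -110)/J(-46 - 1*(-32), 239) = (6100 + 25*(-110) + 244*3 - 110*3)/(42 + 239) = (6100 - 2750 + 732 - 330)/281 = 3752*(1/281) = 3752/281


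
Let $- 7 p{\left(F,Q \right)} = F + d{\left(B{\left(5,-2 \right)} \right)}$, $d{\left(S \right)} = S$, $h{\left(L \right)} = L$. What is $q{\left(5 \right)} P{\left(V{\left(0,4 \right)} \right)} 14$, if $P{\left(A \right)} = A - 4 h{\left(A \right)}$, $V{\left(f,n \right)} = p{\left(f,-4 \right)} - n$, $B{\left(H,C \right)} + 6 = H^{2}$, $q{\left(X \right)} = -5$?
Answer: $-1410$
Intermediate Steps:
$B{\left(H,C \right)} = -6 + H^{2}$
$p{\left(F,Q \right)} = - \frac{19}{7} - \frac{F}{7}$ ($p{\left(F,Q \right)} = - \frac{F - \left(6 - 5^{2}\right)}{7} = - \frac{F + \left(-6 + 25\right)}{7} = - \frac{F + 19}{7} = - \frac{19 + F}{7} = - \frac{19}{7} - \frac{F}{7}$)
$V{\left(f,n \right)} = - \frac{19}{7} - n - \frac{f}{7}$ ($V{\left(f,n \right)} = \left(- \frac{19}{7} - \frac{f}{7}\right) - n = - \frac{19}{7} - n - \frac{f}{7}$)
$P{\left(A \right)} = - 3 A$ ($P{\left(A \right)} = A - 4 A = - 3 A$)
$q{\left(5 \right)} P{\left(V{\left(0,4 \right)} \right)} 14 = - 5 \left(- 3 \left(- \frac{19}{7} - 4 - 0\right)\right) 14 = - 5 \left(- 3 \left(- \frac{19}{7} - 4 + 0\right)\right) 14 = - 5 \left(\left(-3\right) \left(- \frac{47}{7}\right)\right) 14 = \left(-5\right) \frac{141}{7} \cdot 14 = \left(- \frac{705}{7}\right) 14 = -1410$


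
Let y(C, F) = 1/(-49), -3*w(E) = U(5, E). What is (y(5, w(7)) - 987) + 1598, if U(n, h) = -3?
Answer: 29938/49 ≈ 610.98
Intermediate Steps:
w(E) = 1 (w(E) = -⅓*(-3) = 1)
y(C, F) = -1/49
(y(5, w(7)) - 987) + 1598 = (-1/49 - 987) + 1598 = -48364/49 + 1598 = 29938/49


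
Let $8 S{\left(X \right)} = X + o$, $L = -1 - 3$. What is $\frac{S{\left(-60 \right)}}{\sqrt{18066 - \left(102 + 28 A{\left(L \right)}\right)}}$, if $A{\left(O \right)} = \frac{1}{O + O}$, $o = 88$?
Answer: $\frac{7 \sqrt{71870}}{71870} \approx 0.026111$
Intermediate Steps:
$L = -4$
$A{\left(O \right)} = \frac{1}{2 O}$
$S{\left(X \right)} = 11 + \frac{X}{8}$ ($S{\left(X \right)} = \frac{X + 88}{8} = \frac{88 + X}{8} = 11 + \frac{X}{8}$)
$\frac{S{\left(-60 \right)}}{\sqrt{18066 - \left(102 + 28 A{\left(L \right)}\right)}} = \frac{11 + \frac{1}{8} \left(-60\right)}{\sqrt{18066 - \left(102 + 28 \frac{1}{2 \left(-4\right)}\right)}} = \frac{11 - \frac{15}{2}}{\sqrt{18066 - \left(102 + 28 \cdot \frac{1}{2} \left(- \frac{1}{4}\right)\right)}} = \frac{7}{2 \sqrt{18066 - \frac{197}{2}}} = \frac{7}{2 \sqrt{\frac{35935}{2}}} = \frac{7}{2 \frac{\sqrt{71870}}{2}} = \frac{7 \frac{\sqrt{71870}}{35935}}{2} = \frac{7 \sqrt{71870}}{71870}$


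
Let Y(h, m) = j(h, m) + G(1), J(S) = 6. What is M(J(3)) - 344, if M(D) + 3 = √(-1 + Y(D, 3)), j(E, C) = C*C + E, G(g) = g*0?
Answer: -347 + √14 ≈ -343.26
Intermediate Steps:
G(g) = 0
j(E, C) = E + C² (j(E, C) = C² + E = E + C²)
Y(h, m) = h + m² (Y(h, m) = (h + m²) + 0 = h + m²)
M(D) = -3 + √(8 + D) (M(D) = -3 + √(-1 + (D + 3²)) = -3 + √(-1 + (D + 9)) = -3 + √(-1 + (9 + D)) = -3 + √(8 + D))
M(J(3)) - 344 = (-3 + √(8 + 6)) - 344 = (-3 + √14) - 344 = -347 + √14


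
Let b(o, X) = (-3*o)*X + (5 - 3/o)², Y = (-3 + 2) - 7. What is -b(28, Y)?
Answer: -545617/784 ≈ -695.94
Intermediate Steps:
Y = -8 (Y = -1 - 7 = -8)
b(o, X) = (5 - 3/o)² - 3*X*o (b(o, X) = -3*X*o + (5 - 3/o)² = (5 - 3/o)² - 3*X*o)
-b(28, Y) = -((-3 + 5*28)²/28² - 3*(-8)*28) = -((-3 + 140)²/784 + 672) = -((1/784)*137² + 672) = -((1/784)*18769 + 672) = -(18769/784 + 672) = -1*545617/784 = -545617/784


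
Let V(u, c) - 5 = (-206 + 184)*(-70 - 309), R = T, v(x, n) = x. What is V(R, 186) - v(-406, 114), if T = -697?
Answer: 8749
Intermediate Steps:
R = -697
V(u, c) = 8343 (V(u, c) = 5 + (-206 + 184)*(-70 - 309) = 5 - 22*(-379) = 5 + 8338 = 8343)
V(R, 186) - v(-406, 114) = 8343 - 1*(-406) = 8343 + 406 = 8749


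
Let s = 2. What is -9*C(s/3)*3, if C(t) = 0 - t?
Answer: 18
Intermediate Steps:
C(t) = -t
-9*C(s/3)*3 = -(-9)*2/3*3 = -9*(-2/3)*3 = 6*3 = 18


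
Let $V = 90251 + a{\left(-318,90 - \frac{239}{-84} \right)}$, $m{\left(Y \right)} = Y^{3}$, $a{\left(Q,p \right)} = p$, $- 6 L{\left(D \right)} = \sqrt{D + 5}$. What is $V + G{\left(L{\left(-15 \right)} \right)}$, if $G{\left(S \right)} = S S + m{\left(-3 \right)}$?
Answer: $\frac{22759775}{252} \approx 90317.0$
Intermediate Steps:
$L{\left(D \right)} = - \frac{\sqrt{5 + D}}{6}$ ($L{\left(D \right)} = - \frac{\sqrt{D + 5}}{6} = - \frac{\sqrt{5 + D}}{6}$)
$G{\left(S \right)} = -27 + S^{2}$ ($G{\left(S \right)} = S S + \left(-3\right)^{3} = S^{2} - 27 = -27 + S^{2}$)
$V = \frac{7588883}{84}$ ($V = 90251 + \left(90 - \frac{239}{-84}\right) = 90251 + \left(90 - - \frac{239}{84}\right) = 90251 + \left(90 + \frac{239}{84}\right) = 90251 + \frac{7799}{84} = \frac{7588883}{84} \approx 90344.0$)
$V + G{\left(L{\left(-15 \right)} \right)} = \frac{7588883}{84} - \left(27 - \left(- \frac{\sqrt{5 - 15}}{6}\right)^{2}\right) = \frac{7588883}{84} - \left(27 - \left(- \frac{\sqrt{-10}}{6}\right)^{2}\right) = \frac{7588883}{84} - \left(27 - \left(- \frac{i \sqrt{10}}{6}\right)^{2}\right) = \frac{7588883}{84} - \frac{491}{18} = \frac{22759775}{252}$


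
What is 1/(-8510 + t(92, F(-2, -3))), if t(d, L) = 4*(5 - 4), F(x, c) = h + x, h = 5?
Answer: -1/8506 ≈ -0.00011756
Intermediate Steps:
F(x, c) = 5 + x
t(d, L) = 4 (t(d, L) = 4*1 = 4)
1/(-8510 + t(92, F(-2, -3))) = 1/(-8510 + 4) = 1/(-8506) = -1/8506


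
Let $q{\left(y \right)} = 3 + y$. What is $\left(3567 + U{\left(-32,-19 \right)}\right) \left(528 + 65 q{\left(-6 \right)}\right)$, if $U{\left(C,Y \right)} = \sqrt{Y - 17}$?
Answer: $1187811 + 1998 i \approx 1.1878 \cdot 10^{6} + 1998.0 i$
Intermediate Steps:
$U{\left(C,Y \right)} = \sqrt{-17 + Y}$
$\left(3567 + U{\left(-32,-19 \right)}\right) \left(528 + 65 q{\left(-6 \right)}\right) = \left(3567 + \sqrt{-17 - 19}\right) \left(528 + 65 \left(3 - 6\right)\right) = \left(3567 + \sqrt{-36}\right) \left(528 + 65 \left(-3\right)\right) = \left(3567 + 6 i\right) \left(528 - 195\right) = \left(3567 + 6 i\right) 333 = 1187811 + 1998 i$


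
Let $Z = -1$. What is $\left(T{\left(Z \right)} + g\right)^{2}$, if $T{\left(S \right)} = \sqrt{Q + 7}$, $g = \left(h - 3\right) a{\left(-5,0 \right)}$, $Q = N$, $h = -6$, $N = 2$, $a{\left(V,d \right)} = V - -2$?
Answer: $900$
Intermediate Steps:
$a{\left(V,d \right)} = 2 + V$ ($a{\left(V,d \right)} = V + 2 = 2 + V$)
$Q = 2$
$g = 27$ ($g = \left(-6 - 3\right) \left(2 - 5\right) = \left(-9\right) \left(-3\right) = 27$)
$T{\left(S \right)} = 3$ ($T{\left(S \right)} = \sqrt{2 + 7} = \sqrt{9} = 3$)
$\left(T{\left(Z \right)} + g\right)^{2} = \left(3 + 27\right)^{2} = 30^{2} = 900$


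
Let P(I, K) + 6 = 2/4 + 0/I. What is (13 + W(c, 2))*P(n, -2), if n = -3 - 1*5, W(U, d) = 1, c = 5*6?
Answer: -77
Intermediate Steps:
c = 30
n = -8 (n = -3 - 5 = -8)
P(I, K) = -11/2 (P(I, K) = -6 + (2/4 + 0/I) = -6 + (2*(¼) + 0) = -6 + (½ + 0) = -6 + ½ = -11/2)
(13 + W(c, 2))*P(n, -2) = (13 + 1)*(-11/2) = 14*(-11/2) = -77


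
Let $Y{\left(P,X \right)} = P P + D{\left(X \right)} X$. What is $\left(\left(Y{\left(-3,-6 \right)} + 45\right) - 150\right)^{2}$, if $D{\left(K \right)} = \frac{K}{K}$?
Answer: $10404$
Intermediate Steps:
$D{\left(K \right)} = 1$
$Y{\left(P,X \right)} = X + P^{2}$ ($Y{\left(P,X \right)} = P P + 1 X = P^{2} + X = X + P^{2}$)
$\left(\left(Y{\left(-3,-6 \right)} + 45\right) - 150\right)^{2} = \left(\left(\left(-6 + \left(-3\right)^{2}\right) + 45\right) - 150\right)^{2} = \left(\left(\left(-6 + 9\right) + 45\right) - 150\right)^{2} = \left(\left(3 + 45\right) - 150\right)^{2} = \left(48 - 150\right)^{2} = \left(-102\right)^{2} = 10404$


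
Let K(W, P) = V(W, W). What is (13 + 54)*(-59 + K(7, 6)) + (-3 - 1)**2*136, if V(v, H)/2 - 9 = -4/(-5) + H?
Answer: 2371/5 ≈ 474.20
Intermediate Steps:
V(v, H) = 98/5 + 2*H (V(v, H) = 18 + 2*(-4/(-5) + H) = 18 + 2*(-4*(-1/5) + H) = 18 + 2*(4/5 + H) = 18 + (8/5 + 2*H) = 98/5 + 2*H)
K(W, P) = 98/5 + 2*W
(13 + 54)*(-59 + K(7, 6)) + (-3 - 1)**2*136 = (13 + 54)*(-59 + (98/5 + 2*7)) + (-3 - 1)**2*136 = 67*(-59 + (98/5 + 14)) + (-4)**2*136 = 67*(-59 + 168/5) + 16*136 = 67*(-127/5) + 2176 = -8509/5 + 2176 = 2371/5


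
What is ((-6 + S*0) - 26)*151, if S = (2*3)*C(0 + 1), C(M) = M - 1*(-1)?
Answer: -4832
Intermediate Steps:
C(M) = 1 + M (C(M) = M + 1 = 1 + M)
S = 12 (S = (2*3)*(1 + (0 + 1)) = 6*(1 + 1) = 6*2 = 12)
((-6 + S*0) - 26)*151 = ((-6 + 12*0) - 26)*151 = ((-6 + 0) - 26)*151 = (-6 - 26)*151 = -32*151 = -4832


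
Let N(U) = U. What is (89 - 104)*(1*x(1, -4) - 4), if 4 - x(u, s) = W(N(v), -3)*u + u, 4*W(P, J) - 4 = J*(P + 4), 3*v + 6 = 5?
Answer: -45/4 ≈ -11.250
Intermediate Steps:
v = -⅓ (v = -2 + (⅓)*5 = -2 + 5/3 = -⅓ ≈ -0.33333)
W(P, J) = 1 + J*(4 + P)/4 (W(P, J) = 1 + (J*(P + 4))/4 = 1 + (J*(4 + P))/4 = 1 + J*(4 + P)/4)
x(u, s) = 4 + 3*u/4 (x(u, s) = 4 - ((1 - 3 + (¼)*(-3)*(-⅓))*u + u) = 4 - ((1 - 3 + ¼)*u + u) = 4 - (-7*u/4 + u) = 4 - (-3)*u/4 = 4 + 3*u/4)
(89 - 104)*(1*x(1, -4) - 4) = (89 - 104)*(1*(4 + (¾)*1) - 4) = -15*(1*(4 + ¾) - 4) = -15*(1*(19/4) - 4) = -15*(19/4 - 4) = -15*¾ = -45/4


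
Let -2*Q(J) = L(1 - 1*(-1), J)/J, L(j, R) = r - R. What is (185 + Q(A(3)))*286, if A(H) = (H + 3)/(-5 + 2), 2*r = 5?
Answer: 212927/4 ≈ 53232.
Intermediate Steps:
r = 5/2 (r = (1/2)*5 = 5/2 ≈ 2.5000)
A(H) = -1 - H/3 (A(H) = (3 + H)/(-3) = (3 + H)*(-1/3) = -1 - H/3)
L(j, R) = 5/2 - R
Q(J) = -(5/2 - J)/(2*J)
(185 + Q(A(3)))*286 = (185 + (-5 + 2*(-1 - 1/3*3))/(4*(-1 - 1/3*3)))*286 = (185 + (-5 + 2*(-1 - 1))/(4*(-1 - 1)))*286 = (185 + (1/4)*(-5 + 2*(-2))/(-2))*286 = (185 + (1/4)*(-1/2)*(-5 - 4))*286 = (185 + (1/4)*(-1/2)*(-9))*286 = (185 + 9/8)*286 = (1489/8)*286 = 212927/4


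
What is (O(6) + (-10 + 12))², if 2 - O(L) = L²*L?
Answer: 44944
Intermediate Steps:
O(L) = 2 - L³ (O(L) = 2 - L²*L = 2 - L³)
(O(6) + (-10 + 12))² = ((2 - 1*6³) + (-10 + 12))² = ((2 - 1*216) + 2)² = ((2 - 216) + 2)² = (-214 + 2)² = (-212)² = 44944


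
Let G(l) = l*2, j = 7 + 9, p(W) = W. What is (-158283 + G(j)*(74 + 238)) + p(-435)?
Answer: -148734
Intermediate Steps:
j = 16
G(l) = 2*l
(-158283 + G(j)*(74 + 238)) + p(-435) = (-158283 + (2*16)*(74 + 238)) - 435 = (-158283 + 32*312) - 435 = (-158283 + 9984) - 435 = -148299 - 435 = -148734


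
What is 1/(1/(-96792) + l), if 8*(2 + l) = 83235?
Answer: 12099/125858335 ≈ 9.6132e-5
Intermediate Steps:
l = 83219/8 (l = -2 + (⅛)*83235 = -2 + 83235/8 = 83219/8 ≈ 10402.)
1/(1/(-96792) + l) = 1/(1/(-96792) + 83219/8) = 1/(-1/96792 + 83219/8) = 1/(125858335/12099) = 12099/125858335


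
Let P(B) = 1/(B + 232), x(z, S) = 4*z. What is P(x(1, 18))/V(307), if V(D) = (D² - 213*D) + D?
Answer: 1/6882940 ≈ 1.4529e-7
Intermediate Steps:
P(B) = 1/(232 + B)
V(D) = D² - 212*D
P(x(1, 18))/V(307) = 1/((232 + 4*1)*((307*(-212 + 307)))) = 1/((232 + 4)*((307*95))) = 1/(236*29165) = (1/236)*(1/29165) = 1/6882940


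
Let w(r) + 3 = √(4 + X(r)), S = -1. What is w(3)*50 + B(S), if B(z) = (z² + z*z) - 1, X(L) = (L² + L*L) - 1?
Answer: -149 + 50*√21 ≈ 80.129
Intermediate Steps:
X(L) = -1 + 2*L² (X(L) = (L² + L²) - 1 = 2*L² - 1 = -1 + 2*L²)
B(z) = -1 + 2*z² (B(z) = (z² + z²) - 1 = 2*z² - 1 = -1 + 2*z²)
w(r) = -3 + √(3 + 2*r²) (w(r) = -3 + √(4 + (-1 + 2*r²)) = -3 + √(3 + 2*r²))
w(3)*50 + B(S) = (-3 + √(3 + 2*3²))*50 + (-1 + 2*(-1)²) = (-3 + √(3 + 2*9))*50 + (-1 + 2*1) = (-3 + √(3 + 18))*50 + (-1 + 2) = (-3 + √21)*50 + 1 = (-150 + 50*√21) + 1 = -149 + 50*√21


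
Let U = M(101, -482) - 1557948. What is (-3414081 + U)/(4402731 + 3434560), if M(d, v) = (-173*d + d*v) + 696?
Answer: -5037488/7837291 ≈ -0.64276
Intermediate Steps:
M(d, v) = 696 - 173*d + d*v
U = -1623407 (U = (696 - 173*101 + 101*(-482)) - 1557948 = (696 - 17473 - 48682) - 1557948 = -65459 - 1557948 = -1623407)
(-3414081 + U)/(4402731 + 3434560) = (-3414081 - 1623407)/(4402731 + 3434560) = -5037488/7837291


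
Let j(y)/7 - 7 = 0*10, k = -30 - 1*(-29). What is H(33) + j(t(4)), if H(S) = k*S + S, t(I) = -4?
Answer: 49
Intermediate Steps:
k = -1 (k = -30 + 29 = -1)
j(y) = 49 (j(y) = 49 + 7*(0*10) = 49 + 7*0 = 49 + 0 = 49)
H(S) = 0 (H(S) = -S + S = 0)
H(33) + j(t(4)) = 0 + 49 = 49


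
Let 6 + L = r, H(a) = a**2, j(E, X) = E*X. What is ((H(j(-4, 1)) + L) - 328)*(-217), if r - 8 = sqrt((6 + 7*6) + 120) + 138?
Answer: 37324 - 434*sqrt(42) ≈ 34511.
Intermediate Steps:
r = 146 + 2*sqrt(42) (r = 8 + (sqrt((6 + 7*6) + 120) + 138) = 8 + (sqrt((6 + 42) + 120) + 138) = 8 + (sqrt(48 + 120) + 138) = 8 + (sqrt(168) + 138) = 8 + (2*sqrt(42) + 138) = 8 + (138 + 2*sqrt(42)) = 146 + 2*sqrt(42) ≈ 158.96)
L = 140 + 2*sqrt(42) (L = -6 + (146 + 2*sqrt(42)) = 140 + 2*sqrt(42) ≈ 152.96)
((H(j(-4, 1)) + L) - 328)*(-217) = (((-4*1)**2 + (140 + 2*sqrt(42))) - 328)*(-217) = (((-4)**2 + (140 + 2*sqrt(42))) - 328)*(-217) = ((16 + (140 + 2*sqrt(42))) - 328)*(-217) = ((156 + 2*sqrt(42)) - 328)*(-217) = (-172 + 2*sqrt(42))*(-217) = 37324 - 434*sqrt(42)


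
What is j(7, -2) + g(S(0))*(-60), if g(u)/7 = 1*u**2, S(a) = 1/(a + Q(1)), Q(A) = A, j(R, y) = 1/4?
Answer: -1679/4 ≈ -419.75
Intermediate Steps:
j(R, y) = 1/4
S(a) = 1/(1 + a) (S(a) = 1/(a + 1) = 1/(1 + a))
g(u) = 7*u**2 (g(u) = 7*(1*u**2) = 7*u**2)
j(7, -2) + g(S(0))*(-60) = 1/4 + (7*(1/(1 + 0))**2)*(-60) = 1/4 + (7*(1/1)**2)*(-60) = 1/4 + (7*1**2)*(-60) = 1/4 + (7*1)*(-60) = 1/4 + 7*(-60) = 1/4 - 420 = -1679/4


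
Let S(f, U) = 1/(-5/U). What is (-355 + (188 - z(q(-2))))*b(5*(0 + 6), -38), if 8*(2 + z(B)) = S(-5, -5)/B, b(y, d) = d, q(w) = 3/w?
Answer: 37601/6 ≈ 6266.8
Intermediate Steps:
S(f, U) = -U/5
z(B) = -2 + 1/(8*B) (z(B) = -2 + ((-⅕*(-5))/B)/8 = -2 + (1/B)/8 = -2 + 1/(8*B))
(-355 + (188 - z(q(-2))))*b(5*(0 + 6), -38) = (-355 + (188 - (-2 + 1/(8*((3/(-2)))))))*(-38) = (-355 + (188 - (-2 + 1/(8*((3*(-½)))))))*(-38) = (-355 + (188 - (-2 + 1/(8*(-3/2)))))*(-38) = (-355 + (188 - (-2 + (⅛)*(-⅔))))*(-38) = (-355 + (188 - (-2 - 1/12)))*(-38) = (-355 + (188 - 1*(-25/12)))*(-38) = (-355 + (188 + 25/12))*(-38) = (-355 + 2281/12)*(-38) = -1979/12*(-38) = 37601/6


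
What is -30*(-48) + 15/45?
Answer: 4321/3 ≈ 1440.3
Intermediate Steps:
-30*(-48) + 15/45 = 1440 + 15*(1/45) = 1440 + ⅓ = 4321/3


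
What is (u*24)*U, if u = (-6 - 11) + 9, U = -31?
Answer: 5952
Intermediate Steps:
u = -8 (u = -17 + 9 = -8)
(u*24)*U = -8*24*(-31) = -192*(-31) = 5952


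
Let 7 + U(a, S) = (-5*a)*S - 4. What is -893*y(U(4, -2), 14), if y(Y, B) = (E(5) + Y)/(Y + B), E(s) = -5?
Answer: -21432/43 ≈ -498.42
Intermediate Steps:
U(a, S) = -11 - 5*S*a (U(a, S) = -7 + ((-5*a)*S - 4) = -7 + (-5*S*a - 4) = -7 + (-4 - 5*S*a) = -11 - 5*S*a)
y(Y, B) = (-5 + Y)/(B + Y) (y(Y, B) = (-5 + Y)/(Y + B) = (-5 + Y)/(B + Y))
-893*y(U(4, -2), 14) = -893*(-5 + (-11 - 5*(-2)*4))/(14 + (-11 - 5*(-2)*4)) = -893*(-5 + (-11 + 40))/(14 + (-11 + 40)) = -893*(-5 + 29)/(14 + 29) = -893*24/43 = -21432/43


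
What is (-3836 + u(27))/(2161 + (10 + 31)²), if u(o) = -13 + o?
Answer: -1911/1921 ≈ -0.99479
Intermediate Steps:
(-3836 + u(27))/(2161 + (10 + 31)²) = (-3836 + (-13 + 27))/(2161 + (10 + 31)²) = (-3836 + 14)/(2161 + 41²) = -3822/(2161 + 1681) = -3822/3842 = -3822*1/3842 = -1911/1921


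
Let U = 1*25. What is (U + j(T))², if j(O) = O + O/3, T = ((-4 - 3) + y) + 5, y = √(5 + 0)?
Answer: 1523/3 + 536*√5/9 ≈ 640.84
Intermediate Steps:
y = √5 ≈ 2.2361
T = -2 + √5 (T = ((-4 - 3) + √5) + 5 = (-7 + √5) + 5 = -2 + √5 ≈ 0.23607)
j(O) = 4*O/3 (j(O) = O + O*(⅓) = O + O/3 = 4*O/3)
U = 25
(U + j(T))² = (25 + 4*(-2 + √5)/3)² = (25 + (-8/3 + 4*√5/3))² = (67/3 + 4*√5/3)²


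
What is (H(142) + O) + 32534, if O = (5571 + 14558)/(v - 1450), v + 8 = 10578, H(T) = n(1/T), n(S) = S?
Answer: 21067849399/647520 ≈ 32536.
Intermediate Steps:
H(T) = 1/T
v = 10570 (v = -8 + 10578 = 10570)
O = 20129/9120 (O = (5571 + 14558)/(10570 - 1450) = 20129/9120 ≈ 2.2071)
(H(142) + O) + 32534 = (1/142 + 20129/9120) + 32534 = 1433719/647520 + 32534 = 21067849399/647520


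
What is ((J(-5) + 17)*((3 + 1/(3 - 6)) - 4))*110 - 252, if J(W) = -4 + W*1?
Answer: -4276/3 ≈ -1425.3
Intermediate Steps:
J(W) = -4 + W
((J(-5) + 17)*((3 + 1/(3 - 6)) - 4))*110 - 252 = (((-4 - 5) + 17)*((3 + 1/(3 - 6)) - 4))*110 - 252 = ((-9 + 17)*((3 + 1/(-3)) - 4))*110 - 252 = (8*((3 - ⅓) - 4))*110 - 252 = (8*(8/3 - 4))*110 - 252 = (8*(-4/3))*110 - 252 = -32/3*110 - 252 = -3520/3 - 252 = -4276/3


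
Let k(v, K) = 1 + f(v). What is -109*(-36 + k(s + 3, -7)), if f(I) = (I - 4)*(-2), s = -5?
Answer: 2507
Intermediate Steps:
f(I) = 8 - 2*I (f(I) = (-4 + I)*(-2) = 8 - 2*I)
k(v, K) = 9 - 2*v (k(v, K) = 1 + (8 - 2*v) = 9 - 2*v)
-109*(-36 + k(s + 3, -7)) = -109*(-36 + (9 - 2*(-5 + 3))) = -109*(-36 + (9 - 2*(-2))) = -109*(-36 + (9 + 4)) = -109*(-36 + 13) = -109*(-23) = 2507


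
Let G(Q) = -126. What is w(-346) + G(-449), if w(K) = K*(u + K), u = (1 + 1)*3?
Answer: 117514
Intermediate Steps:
u = 6 (u = 2*3 = 6)
w(K) = K*(6 + K)
w(-346) + G(-449) = -346*(6 - 346) - 126 = -346*(-340) - 126 = 117640 - 126 = 117514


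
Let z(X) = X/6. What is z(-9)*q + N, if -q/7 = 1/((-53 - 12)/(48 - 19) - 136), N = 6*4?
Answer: 191823/8018 ≈ 23.924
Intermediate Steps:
z(X) = X/6 (z(X) = X*(1/6) = X/6)
N = 24
q = 203/4009 (q = -7/((-53 - 12)/(48 - 19) - 136) = -7/(-65/29 - 136) = -7/(-4009/29) = -7*(-29/4009) = 203/4009 ≈ 0.050636)
z(-9)*q + N = ((1/6)*(-9))*(203/4009) + 24 = -3/2*203/4009 + 24 = -609/8018 + 24 = 191823/8018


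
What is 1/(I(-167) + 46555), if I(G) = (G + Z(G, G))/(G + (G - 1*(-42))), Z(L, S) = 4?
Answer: 292/13594223 ≈ 2.1480e-5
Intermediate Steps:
I(G) = (4 + G)/(42 + 2*G) (I(G) = (G + 4)/(G + (G - 1*(-42))) = (4 + G)/(G + (G + 42)) = (4 + G)/(G + (42 + G)) = (4 + G)/(42 + 2*G))
1/(I(-167) + 46555) = 1/((4 - 167)/(2*(21 - 167)) + 46555) = 1/((½)*(-163)/(-146) + 46555) = 1/((½)*(-1/146)*(-163) + 46555) = 1/(163/292 + 46555) = 1/(13594223/292) = 292/13594223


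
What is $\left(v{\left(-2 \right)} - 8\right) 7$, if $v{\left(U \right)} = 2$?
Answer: $-42$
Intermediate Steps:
$\left(v{\left(-2 \right)} - 8\right) 7 = \left(2 - 8\right) 7 = \left(-6\right) 7 = -42$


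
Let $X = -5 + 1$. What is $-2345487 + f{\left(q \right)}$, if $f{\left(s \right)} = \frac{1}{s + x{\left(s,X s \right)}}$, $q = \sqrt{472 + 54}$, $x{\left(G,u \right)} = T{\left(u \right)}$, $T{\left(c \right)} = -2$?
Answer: $- \frac{612172106}{261} + \frac{\sqrt{526}}{522} \approx -2.3455 \cdot 10^{6}$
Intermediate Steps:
$X = -4$
$x{\left(G,u \right)} = -2$
$q = \sqrt{526} \approx 22.935$
$f{\left(s \right)} = \frac{1}{-2 + s}$ ($f{\left(s \right)} = \frac{1}{s - 2} = \frac{1}{-2 + s}$)
$-2345487 + f{\left(q \right)} = -2345487 + \frac{1}{-2 + \sqrt{526}}$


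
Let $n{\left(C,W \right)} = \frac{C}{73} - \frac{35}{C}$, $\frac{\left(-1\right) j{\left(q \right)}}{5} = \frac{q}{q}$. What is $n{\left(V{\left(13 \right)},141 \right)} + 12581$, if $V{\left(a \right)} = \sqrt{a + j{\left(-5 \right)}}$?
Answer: $12581 - \frac{2547 \sqrt{2}}{292} \approx 12569.0$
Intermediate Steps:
$j{\left(q \right)} = -5$ ($j{\left(q \right)} = - 5 \frac{q}{q} = \left(-5\right) 1 = -5$)
$V{\left(a \right)} = \sqrt{-5 + a}$ ($V{\left(a \right)} = \sqrt{a - 5} = \sqrt{-5 + a}$)
$n{\left(C,W \right)} = - \frac{35}{C} + \frac{C}{73}$ ($n{\left(C,W \right)} = C \frac{1}{73} - \frac{35}{C} = \frac{C}{73} - \frac{35}{C} = - \frac{35}{C} + \frac{C}{73}$)
$n{\left(V{\left(13 \right)},141 \right)} + 12581 = \left(- \frac{35}{\sqrt{-5 + 13}} + \frac{\sqrt{-5 + 13}}{73}\right) + 12581 = \left(- \frac{35}{\sqrt{8}} + \frac{\sqrt{8}}{73}\right) + 12581 = \left(- \frac{35}{2 \sqrt{2}} + \frac{2 \sqrt{2}}{73}\right) + 12581 = \left(- 35 \frac{\sqrt{2}}{4} + \frac{2 \sqrt{2}}{73}\right) + 12581 = \left(- \frac{35 \sqrt{2}}{4} + \frac{2 \sqrt{2}}{73}\right) + 12581 = - \frac{2547 \sqrt{2}}{292} + 12581 = 12581 - \frac{2547 \sqrt{2}}{292}$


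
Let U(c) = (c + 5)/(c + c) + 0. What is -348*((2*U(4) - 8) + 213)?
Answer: -72123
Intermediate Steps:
U(c) = (5 + c)/(2*c) (U(c) = (5 + c)/((2*c)) + 0 = (5 + c)*(1/(2*c)) + 0 = (5 + c)/(2*c) + 0 = (5 + c)/(2*c))
-348*((2*U(4) - 8) + 213) = -348*((2*((½)*(5 + 4)/4) - 8) + 213) = -348*((2*((½)*(¼)*9) - 8) + 213) = -348*((2*(9/8) - 8) + 213) = -348*((9/4 - 8) + 213) = -348*(-23/4 + 213) = -348*829/4 = -72123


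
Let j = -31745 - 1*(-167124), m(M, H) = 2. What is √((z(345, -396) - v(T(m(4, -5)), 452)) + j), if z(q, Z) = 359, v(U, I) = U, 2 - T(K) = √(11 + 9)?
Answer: √(135736 + 2*√5) ≈ 368.43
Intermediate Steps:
T(K) = 2 - 2*√5 (T(K) = 2 - √(11 + 9) = 2 - √20 = 2 - 2*√5)
j = 135379 (j = -31745 + 167124 = 135379)
√((z(345, -396) - v(T(m(4, -5)), 452)) + j) = √((359 - (2 - 2*√5)) + 135379) = √((359 + (-2 + 2*√5)) + 135379) = √((357 + 2*√5) + 135379) = √(135736 + 2*√5)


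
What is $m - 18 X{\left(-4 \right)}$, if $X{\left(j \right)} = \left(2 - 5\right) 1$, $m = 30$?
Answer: $84$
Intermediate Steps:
$X{\left(j \right)} = -3$ ($X{\left(j \right)} = \left(-3\right) 1 = -3$)
$m - 18 X{\left(-4 \right)} = 30 - -54 = 30 + 54 = 84$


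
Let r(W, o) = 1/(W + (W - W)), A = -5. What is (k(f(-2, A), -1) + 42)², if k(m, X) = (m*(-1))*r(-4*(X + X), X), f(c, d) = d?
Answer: 116281/64 ≈ 1816.9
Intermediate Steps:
r(W, o) = 1/W (r(W, o) = 1/(W + 0) = 1/W)
k(m, X) = m/(8*X) (k(m, X) = (m*(-1))/((-4*(X + X))) = (-m)/((-8*X)) = (-m)*(-1/(8*X)) = m/(8*X))
(k(f(-2, A), -1) + 42)² = ((⅛)*(-5)/(-1) + 42)² = ((⅛)*(-5)*(-1) + 42)² = (5/8 + 42)² = (341/8)² = 116281/64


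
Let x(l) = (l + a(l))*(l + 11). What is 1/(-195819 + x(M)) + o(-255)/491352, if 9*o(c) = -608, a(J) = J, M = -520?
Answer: -24796345/184371792111 ≈ -0.00013449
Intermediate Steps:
x(l) = 2*l*(11 + l) (x(l) = (l + l)*(l + 11) = (2*l)*(11 + l) = 2*l*(11 + l))
o(c) = -608/9 (o(c) = (⅑)*(-608) = -608/9)
1/(-195819 + x(M)) + o(-255)/491352 = 1/(-195819 + 2*(-520)*(11 - 520)) - 608/9/491352 = 1/(-195819 + 2*(-520)*(-509)) - 608/9*1/491352 = 1/(-195819 + 529360) - 76/552771 = 1/333541 - 76/552771 = -24796345/184371792111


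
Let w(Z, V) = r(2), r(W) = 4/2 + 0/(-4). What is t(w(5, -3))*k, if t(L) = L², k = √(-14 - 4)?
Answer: 12*I*√2 ≈ 16.971*I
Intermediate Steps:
r(W) = 2 (r(W) = 4*(½) + 0*(-¼) = 2 + 0 = 2)
w(Z, V) = 2
k = 3*I*√2 (k = √(-18) = 3*I*√2 ≈ 4.2426*I)
t(w(5, -3))*k = 2²*(3*I*√2) = 4*(3*I*√2) = 12*I*√2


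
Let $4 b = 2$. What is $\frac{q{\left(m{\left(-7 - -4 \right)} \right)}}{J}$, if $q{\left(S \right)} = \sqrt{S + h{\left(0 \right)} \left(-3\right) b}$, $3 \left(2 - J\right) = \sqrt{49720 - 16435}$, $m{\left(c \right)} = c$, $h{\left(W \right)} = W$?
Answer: $- \frac{6 i \sqrt{3}}{11083} - \frac{3 i \sqrt{11095}}{11083} \approx - 0.02945 i$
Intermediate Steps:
$b = \frac{1}{2}$ ($b = \frac{1}{4} \cdot 2 = \frac{1}{2} \approx 0.5$)
$J = 2 - \frac{\sqrt{33285}}{3}$ ($J = 2 - \frac{\sqrt{49720 - 16435}}{3} = 2 - \frac{\sqrt{33285}}{3} \approx -58.814$)
$q{\left(S \right)} = \sqrt{S}$ ($q{\left(S \right)} = \sqrt{S + 0 \left(-3\right) \frac{1}{2}} = \sqrt{S + 0 \cdot \frac{1}{2}} = \sqrt{S + 0} = \sqrt{S}$)
$\frac{q{\left(m{\left(-7 - -4 \right)} \right)}}{J} = \frac{\sqrt{-7 - -4}}{2 - \frac{\sqrt{33285}}{3}} = \frac{\sqrt{-7 + 4}}{2 - \frac{\sqrt{33285}}{3}} = \frac{\sqrt{-3}}{2 - \frac{\sqrt{33285}}{3}} = \frac{i \sqrt{3}}{2 - \frac{\sqrt{33285}}{3}}$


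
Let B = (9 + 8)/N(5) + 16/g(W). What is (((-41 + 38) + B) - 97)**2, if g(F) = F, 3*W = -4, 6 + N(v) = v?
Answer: 16641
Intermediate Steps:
N(v) = -6 + v
W = -4/3 (W = (1/3)*(-4) = -4/3 ≈ -1.3333)
B = -29 (B = (9 + 8)/(-6 + 5) + 16/(-4/3) = 17/(-1) + 16*(-3/4) = 17*(-1) - 12 = -17 - 12 = -29)
(((-41 + 38) + B) - 97)**2 = (((-41 + 38) - 29) - 97)**2 = ((-3 - 29) - 97)**2 = (-32 - 97)**2 = (-129)**2 = 16641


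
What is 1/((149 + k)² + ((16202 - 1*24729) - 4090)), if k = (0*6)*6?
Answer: 1/9584 ≈ 0.00010434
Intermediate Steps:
k = 0 (k = 0*6 = 0)
1/((149 + k)² + ((16202 - 1*24729) - 4090)) = 1/((149 + 0)² + ((16202 - 1*24729) - 4090)) = 1/(149² + ((16202 - 24729) - 4090)) = 1/(22201 + (-8527 - 4090)) = 1/(22201 - 12617) = 1/9584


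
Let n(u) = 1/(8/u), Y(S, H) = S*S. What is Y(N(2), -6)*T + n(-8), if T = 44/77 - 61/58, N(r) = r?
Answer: -593/203 ≈ -2.9212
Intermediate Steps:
Y(S, H) = S²
n(u) = u/8
T = -195/406 (T = 44*(1/77) - 61*1/58 = 4/7 - 61/58 = -195/406 ≈ -0.48030)
Y(N(2), -6)*T + n(-8) = 2²*(-195/406) + (⅛)*(-8) = 4*(-195/406) - 1 = -390/203 - 1 = -593/203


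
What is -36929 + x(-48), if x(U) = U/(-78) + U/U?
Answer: -480056/13 ≈ -36927.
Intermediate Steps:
x(U) = 1 - U/78 (x(U) = U*(-1/78) + 1 = -U/78 + 1 = 1 - U/78)
-36929 + x(-48) = -36929 + (1 - 1/78*(-48)) = -36929 + (1 + 8/13) = -36929 + 21/13 = -480056/13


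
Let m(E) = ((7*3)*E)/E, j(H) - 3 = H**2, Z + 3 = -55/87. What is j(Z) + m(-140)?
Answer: 281512/7569 ≈ 37.193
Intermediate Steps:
Z = -316/87 (Z = -3 - 55/87 = -316/87 ≈ -3.6322)
j(H) = 3 + H**2
m(E) = 21 (m(E) = (21*E)/E = 21)
j(Z) + m(-140) = (3 + (-316/87)**2) + 21 = (3 + 99856/7569) + 21 = 122563/7569 + 21 = 281512/7569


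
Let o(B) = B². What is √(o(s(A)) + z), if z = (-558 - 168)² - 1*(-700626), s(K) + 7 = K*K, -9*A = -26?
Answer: √8054964703/81 ≈ 1108.0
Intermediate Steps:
A = 26/9 (A = -⅑*(-26) = 26/9 ≈ 2.8889)
s(K) = -7 + K² (s(K) = -7 + K*K = -7 + K²)
z = 1227702 (z = (-726)² + 700626 = 527076 + 700626 = 1227702)
√(o(s(A)) + z) = √((-7 + (26/9)²)² + 1227702) = √((-7 + 676/81)² + 1227702) = √((109/81)² + 1227702) = √(11881/6561 + 1227702) = √(8054964703/6561) = √8054964703/81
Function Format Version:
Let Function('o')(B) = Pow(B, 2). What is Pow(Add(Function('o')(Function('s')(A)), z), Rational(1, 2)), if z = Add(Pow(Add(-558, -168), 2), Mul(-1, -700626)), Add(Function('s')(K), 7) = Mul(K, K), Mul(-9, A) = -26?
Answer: Mul(Rational(1, 81), Pow(8054964703, Rational(1, 2))) ≈ 1108.0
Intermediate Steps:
A = Rational(26, 9) (A = Mul(Rational(-1, 9), -26) = Rational(26, 9) ≈ 2.8889)
Function('s')(K) = Add(-7, Pow(K, 2)) (Function('s')(K) = Add(-7, Mul(K, K)) = Add(-7, Pow(K, 2)))
z = 1227702 (z = Add(Pow(-726, 2), 700626) = Add(527076, 700626) = 1227702)
Pow(Add(Function('o')(Function('s')(A)), z), Rational(1, 2)) = Pow(Add(Pow(Add(-7, Pow(Rational(26, 9), 2)), 2), 1227702), Rational(1, 2)) = Pow(Add(Pow(Add(-7, Rational(676, 81)), 2), 1227702), Rational(1, 2)) = Pow(Add(Pow(Rational(109, 81), 2), 1227702), Rational(1, 2)) = Pow(Add(Rational(11881, 6561), 1227702), Rational(1, 2)) = Pow(Rational(8054964703, 6561), Rational(1, 2)) = Mul(Rational(1, 81), Pow(8054964703, Rational(1, 2)))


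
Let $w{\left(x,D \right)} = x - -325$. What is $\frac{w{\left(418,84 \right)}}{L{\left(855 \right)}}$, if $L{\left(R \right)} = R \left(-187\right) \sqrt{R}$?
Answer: $- \frac{743 \sqrt{95}}{45567225} \approx -0.00015893$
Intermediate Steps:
$w{\left(x,D \right)} = 325 + x$ ($w{\left(x,D \right)} = x + 325 = 325 + x$)
$L{\left(R \right)} = - 187 R^{\frac{3}{2}}$ ($L{\left(R \right)} = - 187 R \sqrt{R} = - 187 R^{\frac{3}{2}}$)
$\frac{w{\left(418,84 \right)}}{L{\left(855 \right)}} = \frac{325 + 418}{\left(-187\right) 855^{\frac{3}{2}}} = \frac{743}{\left(-187\right) 2565 \sqrt{95}} = \frac{743}{\left(-479655\right) \sqrt{95}} = 743 \left(- \frac{\sqrt{95}}{45567225}\right) = - \frac{743 \sqrt{95}}{45567225}$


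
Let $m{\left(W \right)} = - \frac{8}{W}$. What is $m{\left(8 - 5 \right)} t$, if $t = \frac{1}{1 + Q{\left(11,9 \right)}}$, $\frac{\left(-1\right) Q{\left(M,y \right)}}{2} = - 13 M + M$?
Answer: $- \frac{8}{795} \approx -0.010063$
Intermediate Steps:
$Q{\left(M,y \right)} = 24 M$ ($Q{\left(M,y \right)} = - 2 \left(- 13 M + M\right) = - 2 \left(- 12 M\right) = 24 M$)
$t = \frac{1}{265}$ ($t = \frac{1}{1 + 24 \cdot 11} = \frac{1}{1 + 264} = \frac{1}{265} \approx 0.0037736$)
$m{\left(8 - 5 \right)} t = - \frac{8}{8 - 5} \cdot \frac{1}{265} = - \frac{8}{3} \cdot \frac{1}{265} = \left(-8\right) \frac{1}{3} \cdot \frac{1}{265} = \left(- \frac{8}{3}\right) \frac{1}{265} = - \frac{8}{795}$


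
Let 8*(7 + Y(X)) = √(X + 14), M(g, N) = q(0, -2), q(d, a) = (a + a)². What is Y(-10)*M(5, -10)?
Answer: -108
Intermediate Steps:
q(d, a) = 4*a² (q(d, a) = (2*a)² = 4*a²)
M(g, N) = 16 (M(g, N) = 4*(-2)² = 4*4 = 16)
Y(X) = -7 + √(14 + X)/8 (Y(X) = -7 + √(X + 14)/8 = -7 + √(14 + X)/8)
Y(-10)*M(5, -10) = (-7 + √(14 - 10)/8)*16 = (-7 + √4/8)*16 = (-7 + (⅛)*2)*16 = (-7 + ¼)*16 = -27/4*16 = -108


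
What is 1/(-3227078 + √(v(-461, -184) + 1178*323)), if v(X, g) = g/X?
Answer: -743841479/2400434384664403 - √80863050198/4800868769328806 ≈ -3.0994e-7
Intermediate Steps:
1/(-3227078 + √(v(-461, -184) + 1178*323)) = 1/(-3227078 + √(-184/(-461) + 1178*323)) = 1/(-3227078 + √(-184*(-1/461) + 380494)) = 1/(-3227078 + √(184/461 + 380494)) = 1/(-3227078 + √(175407918/461)) = 1/(-3227078 + √80863050198/461)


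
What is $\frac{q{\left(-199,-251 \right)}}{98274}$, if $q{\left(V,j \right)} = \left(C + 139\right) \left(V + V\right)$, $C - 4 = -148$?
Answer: $\frac{995}{49137} \approx 0.02025$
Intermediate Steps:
$C = -144$ ($C = 4 - 148 = -144$)
$q{\left(V,j \right)} = - 10 V$ ($q{\left(V,j \right)} = \left(-144 + 139\right) \left(V + V\right) = - 5 \cdot 2 V = - 10 V$)
$\frac{q{\left(-199,-251 \right)}}{98274} = \frac{\left(-10\right) \left(-199\right)}{98274} = 1990 \cdot \frac{1}{98274} = \frac{995}{49137}$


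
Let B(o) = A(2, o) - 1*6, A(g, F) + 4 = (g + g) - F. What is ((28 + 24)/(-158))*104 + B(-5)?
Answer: -2783/79 ≈ -35.228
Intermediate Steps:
A(g, F) = -4 - F + 2*g (A(g, F) = -4 + ((g + g) - F) = -4 + (2*g - F) = -4 + (-F + 2*g) = -4 - F + 2*g)
B(o) = -6 - o (B(o) = (-4 - o + 2*2) - 1*6 = (-4 - o + 4) - 6 = -o - 6 = -6 - o)
((28 + 24)/(-158))*104 + B(-5) = ((28 + 24)/(-158))*104 + (-6 - 1*(-5)) = (52*(-1/158))*104 + (-6 + 5) = -26/79*104 - 1 = -2704/79 - 1 = -2783/79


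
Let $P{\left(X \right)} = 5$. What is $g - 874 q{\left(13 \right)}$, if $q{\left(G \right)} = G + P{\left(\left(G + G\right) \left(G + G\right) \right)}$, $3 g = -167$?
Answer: $- \frac{47363}{3} \approx -15788.0$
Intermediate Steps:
$g = - \frac{167}{3}$ ($g = \frac{1}{3} \left(-167\right) = - \frac{167}{3} \approx -55.667$)
$q{\left(G \right)} = 5 + G$ ($q{\left(G \right)} = G + 5 = 5 + G$)
$g - 874 q{\left(13 \right)} = - \frac{167}{3} - 874 \left(5 + 13\right) = - \frac{167}{3} - 15732 = - \frac{47363}{3}$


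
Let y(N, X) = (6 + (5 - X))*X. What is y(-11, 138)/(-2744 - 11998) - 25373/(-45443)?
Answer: 195080464/111653451 ≈ 1.7472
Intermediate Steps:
y(N, X) = X*(11 - X) (y(N, X) = (11 - X)*X = X*(11 - X))
y(-11, 138)/(-2744 - 11998) - 25373/(-45443) = (138*(11 - 1*138))/(-2744 - 11998) - 25373/(-45443) = (138*(11 - 138))/(-14742) - 25373*(-1/45443) = (138*(-127))*(-1/14742) + 25373/45443 = -17526*(-1/14742) + 25373/45443 = 2921/2457 + 25373/45443 = 195080464/111653451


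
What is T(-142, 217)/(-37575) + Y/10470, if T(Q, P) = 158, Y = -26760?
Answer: -33572042/13113675 ≈ -2.5601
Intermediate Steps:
T(-142, 217)/(-37575) + Y/10470 = 158/(-37575) - 26760/10470 = 158*(-1/37575) - 26760*1/10470 = -158/37575 - 892/349 = -33572042/13113675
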